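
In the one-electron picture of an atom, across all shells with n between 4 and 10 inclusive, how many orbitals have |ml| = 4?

For each n in the range, tally the orbitals obeying |ml| = 4:
n=5 → 2; n=6 → 4; n=7 → 6; n=8 → 8; n=9 → 10; n=10 → 12.
Total orbitals: 2 + 4 + 6 + 8 + 10 + 12 = 42.

42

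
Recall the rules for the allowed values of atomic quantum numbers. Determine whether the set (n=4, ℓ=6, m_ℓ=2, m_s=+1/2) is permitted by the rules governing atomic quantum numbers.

The orbital quantum number must satisfy 0 ≤ ℓ ≤ n−1. With n = 4 the allowed ℓ values are 0, 1, 2, 3, so ℓ = 6 is out of range.

Not allowed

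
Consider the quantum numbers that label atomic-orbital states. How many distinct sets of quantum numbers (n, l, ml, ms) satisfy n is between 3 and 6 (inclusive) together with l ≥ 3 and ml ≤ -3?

Work shell by shell — for each n, count the (l, ml) pairs that satisfy l ≥ 3 and ml ≤ -3:
n=4 → 1; n=5 → 3; n=6 → 6.
Orbitals: 1 + 3 + 6 = 10. Including both spin states (ms = ±1/2) gives 2 × 10 = 20 states.

20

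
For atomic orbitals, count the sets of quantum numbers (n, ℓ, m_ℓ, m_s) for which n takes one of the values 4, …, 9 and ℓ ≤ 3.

Per-shell orbital counts meeting the constraint:
n=4 → 16; n=5 → 16; n=6 → 16; n=7 → 16; n=8 → 16; n=9 → 16.
Orbitals: 16 + 16 + 16 + 16 + 16 + 16 = 96. Including both spin states (m_s = ±1/2) gives 2 × 96 = 192 states.

192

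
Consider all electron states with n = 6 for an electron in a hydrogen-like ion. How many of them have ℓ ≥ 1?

For n = 6, ℓ ranges over 0 … 5.
Per ℓ-value: ℓ=1 → 3; ℓ=2 → 5; ℓ=3 → 7; ℓ=4 → 9; ℓ=5 → 11.
Orbitals: 3 + 5 + 7 + 9 + 11 = 35. Each orbital carries two spin states, so 35 × 2 = 70 states.

70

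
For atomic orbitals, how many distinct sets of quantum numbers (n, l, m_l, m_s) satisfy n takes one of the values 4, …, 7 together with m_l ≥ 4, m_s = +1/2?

10

For each n in the range, tally the orbitals obeying m_l ≥ 4:
n=5 → 1; n=6 → 3; n=7 → 6.
Orbitals: 1 + 3 + 6 = 10. With m_s fixed to +1/2 there is one state per orbital, so 10 states.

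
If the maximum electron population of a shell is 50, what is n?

2n² = 50 ⇒ n² = 25 ⇒ n = 5.

n = 5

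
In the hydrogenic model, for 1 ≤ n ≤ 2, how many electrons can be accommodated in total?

Total orbitals = 1² + 2² = 5. Doubling for spin gives 10 electrons.

10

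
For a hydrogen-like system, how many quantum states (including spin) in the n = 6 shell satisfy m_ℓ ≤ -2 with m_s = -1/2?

10

Go through ℓ = 0, …, 5 (the values permitted for n = 6).
The (ℓ, m_ℓ) pairs meeting m_ℓ ≤ -2 give: ℓ=2 → 1; ℓ=3 → 2; ℓ=4 → 3; ℓ=5 → 4.
Orbitals: 1 + 2 + 3 + 4 = 10. With m_s fixed to a single value there is one state per orbital, giving 10 states.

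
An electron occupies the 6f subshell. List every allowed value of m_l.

-3, -2, -1, 0, 1, 2, 3

The 6f subshell has l = 3, and m_l takes every integer from −l to +l. With l = 3 that gives the 7 values -3, -2, -1, 0, 1, 2, 3.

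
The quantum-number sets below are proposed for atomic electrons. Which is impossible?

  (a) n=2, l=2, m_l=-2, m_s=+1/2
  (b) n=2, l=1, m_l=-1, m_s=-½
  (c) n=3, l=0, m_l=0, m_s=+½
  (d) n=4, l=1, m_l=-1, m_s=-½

(a)

(a) has l = 2 ≥ n = 2, violating 0 ≤ l ≤ n−1.
The remaining sets (b), (c), (d) satisfy all four rules.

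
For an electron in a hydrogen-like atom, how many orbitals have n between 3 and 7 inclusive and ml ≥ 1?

Treat each shell separately and count matching orbitals:
n=3 → 3; n=4 → 6; n=5 → 10; n=6 → 15; n=7 → 21.
Total orbitals: 3 + 6 + 10 + 15 + 21 = 55.

55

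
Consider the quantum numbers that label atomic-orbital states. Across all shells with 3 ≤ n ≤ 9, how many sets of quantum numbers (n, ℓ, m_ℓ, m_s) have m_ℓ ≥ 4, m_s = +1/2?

Per-shell orbital counts meeting the constraint:
n=5 → 1; n=6 → 3; n=7 → 6; n=8 → 10; n=9 → 15.
Orbitals: 1 + 3 + 6 + 10 + 15 = 35. With m_s fixed to +1/2 there is one state per orbital, so 35 states.

35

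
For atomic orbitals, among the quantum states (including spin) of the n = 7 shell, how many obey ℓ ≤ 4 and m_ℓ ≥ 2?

Per ℓ-value: ℓ=2 → 1; ℓ=3 → 2; ℓ=4 → 3.
Orbitals: 1 + 2 + 3 = 6. Each orbital carries two spin states, so 6 × 2 = 12 states.

12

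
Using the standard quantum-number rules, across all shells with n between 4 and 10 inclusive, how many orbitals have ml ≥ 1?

161

Treat each shell separately and count matching orbitals:
n=4 → 6; n=5 → 10; n=6 → 15; n=7 → 21; n=8 → 28; n=9 → 36; n=10 → 45.
Total orbitals: 6 + 10 + 15 + 21 + 28 + 36 + 45 = 161.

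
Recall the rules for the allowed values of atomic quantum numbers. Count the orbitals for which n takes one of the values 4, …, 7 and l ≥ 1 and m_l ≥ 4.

10

Treat each shell separately and count matching orbitals:
n=5 → 1; n=6 → 3; n=7 → 6.
Total orbitals: 1 + 3 + 6 = 10.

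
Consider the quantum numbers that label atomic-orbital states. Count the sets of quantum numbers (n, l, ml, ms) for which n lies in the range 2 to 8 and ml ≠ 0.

Count contributing orbitals for each principal shell:
n=2 → 2; n=3 → 6; n=4 → 12; n=5 → 20; n=6 → 30; n=7 → 42; n=8 → 56.
Orbitals: 2 + 6 + 12 + 20 + 30 + 42 + 56 = 168. Including both spin states (ms = ±1/2) gives 2 × 168 = 336 states.

336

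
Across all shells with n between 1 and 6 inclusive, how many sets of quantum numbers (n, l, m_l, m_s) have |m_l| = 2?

40

Per-shell orbital counts meeting the constraint:
n=3 → 2; n=4 → 4; n=5 → 6; n=6 → 8.
Orbitals: 2 + 4 + 6 + 8 = 20. Including both spin states (m_s = ±1/2) gives 2 × 20 = 40 states.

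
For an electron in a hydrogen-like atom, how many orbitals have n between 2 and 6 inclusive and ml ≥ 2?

Work shell by shell — for each n, count the (l, ml) pairs that satisfy ml ≥ 2:
n=3 → 1; n=4 → 3; n=5 → 6; n=6 → 10.
Total orbitals: 1 + 3 + 6 + 10 = 20.

20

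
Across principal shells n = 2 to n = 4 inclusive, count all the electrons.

Shell n has n² orbitals: 2²=4 + 3²=9 + 4²=16 = 29 orbitals.
Two spin states per orbital: 2 × 29 = 58 electrons.

58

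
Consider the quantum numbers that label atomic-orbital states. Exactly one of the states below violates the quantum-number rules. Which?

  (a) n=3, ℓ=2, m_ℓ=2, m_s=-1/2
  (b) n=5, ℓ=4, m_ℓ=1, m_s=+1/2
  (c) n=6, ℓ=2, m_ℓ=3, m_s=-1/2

(c)

(c) has |m_ℓ| = 3 > ℓ = 2, violating −ℓ ≤ m_ℓ ≤ ℓ.
The remaining sets (a), (b) satisfy all four rules.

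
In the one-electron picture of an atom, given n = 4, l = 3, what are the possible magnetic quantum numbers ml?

ml takes every integer from −l to +l. With l = 3 that gives the 7 values -3, -2, -1, 0, 1, 2, 3.

-3, -2, -1, 0, 1, 2, 3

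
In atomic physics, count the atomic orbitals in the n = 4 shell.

16

The n = 4 shell contains n² = 4² = 16 orbitals.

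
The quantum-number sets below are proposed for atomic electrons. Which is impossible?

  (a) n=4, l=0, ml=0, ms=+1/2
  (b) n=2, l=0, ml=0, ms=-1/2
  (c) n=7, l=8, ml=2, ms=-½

(c)

(c) has l = 8 ≥ n = 7, violating 0 ≤ l ≤ n−1.
The remaining sets (a), (b) satisfy all four rules.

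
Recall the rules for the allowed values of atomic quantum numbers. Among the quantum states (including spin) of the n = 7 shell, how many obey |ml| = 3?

The n = 7 shell has l = 0 through 6; check each.
Orbitals with |ml| = 3, by l: l=3 → 2; l=4 → 2; l=5 → 2; l=6 → 2.
Orbitals: 2 + 2 + 2 + 2 = 8. Each orbital carries two spin states, so 8 × 2 = 16 states.

16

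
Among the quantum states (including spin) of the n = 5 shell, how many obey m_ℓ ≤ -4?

Orbitals with m_ℓ ≤ -4, by ℓ: ℓ=4 → 1.
Orbitals: 1. Each orbital carries two spin states, so 1 × 2 = 2 states.

2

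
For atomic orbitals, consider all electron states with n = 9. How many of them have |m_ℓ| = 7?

8

Go through ℓ = 0, …, 8 (the values permitted for n = 9).
The (ℓ, m_ℓ) pairs meeting |m_ℓ| = 7 give: ℓ=7 → 2; ℓ=8 → 2.
Orbitals: 2 + 2 = 4. Each orbital carries two spin states, so 4 × 2 = 8 states.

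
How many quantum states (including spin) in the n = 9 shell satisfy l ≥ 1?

160

With n = 9 the allowed l are 0, 1, …, 8.
Per l-value: l=1 → 3; l=2 → 5; l=3 → 7; l=4 → 9; l=5 → 11; l=6 → 13; l=7 → 15; l=8 → 17.
Orbitals: 3 + 5 + 7 + 9 + 11 + 13 + 15 + 17 = 80. Each orbital carries two spin states, so 80 × 2 = 160 states.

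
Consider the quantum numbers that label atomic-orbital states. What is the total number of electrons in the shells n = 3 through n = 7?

Shell n has n² orbitals: 3²=9 + 4²=16 + 5²=25 + 6²=36 + 7²=49 = 135 orbitals.
Two spin states per orbital: 2 × 135 = 270 electrons.

270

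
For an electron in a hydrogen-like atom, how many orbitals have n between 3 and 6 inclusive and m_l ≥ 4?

4

Count contributing orbitals for each principal shell:
n=5 → 1; n=6 → 3.
Total orbitals: 1 + 3 = 4.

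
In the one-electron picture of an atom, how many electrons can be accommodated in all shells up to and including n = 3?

Total orbitals = 1² + 2² + 3² = 14. Doubling for spin gives 28 electrons.

28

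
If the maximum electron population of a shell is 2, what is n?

2n² = 2 ⇒ n² = 1 ⇒ n = 1.

n = 1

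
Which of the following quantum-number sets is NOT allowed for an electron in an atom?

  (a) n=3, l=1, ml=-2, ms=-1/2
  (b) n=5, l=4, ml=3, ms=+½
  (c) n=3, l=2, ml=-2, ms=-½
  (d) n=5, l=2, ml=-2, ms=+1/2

(a) has |ml| = 2 > l = 1, violating −l ≤ ml ≤ l.
The remaining sets (b), (c), (d) satisfy all four rules.

(a)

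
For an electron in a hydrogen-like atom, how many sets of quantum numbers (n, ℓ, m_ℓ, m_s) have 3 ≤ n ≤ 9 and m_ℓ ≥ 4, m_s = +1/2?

35

Go shell by shell, enumerating (ℓ, m_ℓ) with m_ℓ ≥ 4:
n=5 → 1; n=6 → 3; n=7 → 6; n=8 → 10; n=9 → 15.
Orbitals: 1 + 3 + 6 + 10 + 15 = 35. With m_s fixed to +1/2 there is one state per orbital, so 35 states.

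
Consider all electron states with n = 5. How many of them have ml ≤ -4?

2

With n = 5 the allowed l are 0, 1, …, 4.
Orbitals with ml ≤ -4, by l: l=4 → 1.
Orbitals: 1. Each orbital carries two spin states, so 1 × 2 = 2 states.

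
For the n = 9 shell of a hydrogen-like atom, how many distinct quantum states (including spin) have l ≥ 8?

Contributions: l=8 → 17.
Orbitals: 17. Each orbital carries two spin states, so 17 × 2 = 34 states.

34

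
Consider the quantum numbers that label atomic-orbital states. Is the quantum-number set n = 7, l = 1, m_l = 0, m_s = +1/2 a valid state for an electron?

n = 7 is a positive integer. l = 1 satisfies 0 ≤ l ≤ n−1 = 6. m_l = 0 lies in the range −l … +l (here −1 … 1). m_s = +1/2 is one of ±1/2.
All four constraints are satisfied.

Allowed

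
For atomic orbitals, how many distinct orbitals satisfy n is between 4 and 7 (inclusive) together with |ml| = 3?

Treat each shell separately and count matching orbitals:
n=4 → 2; n=5 → 4; n=6 → 6; n=7 → 8.
Total orbitals: 2 + 4 + 6 + 8 = 20.

20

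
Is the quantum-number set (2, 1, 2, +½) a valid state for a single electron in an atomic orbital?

The magnetic quantum number must satisfy −l ≤ m_l ≤ l. With l = 1, m_l can only be -1, 0, 1, so m_l = 2 is forbidden.

Invalid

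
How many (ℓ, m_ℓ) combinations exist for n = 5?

25

The n = 5 shell contains n² = 5² = 25 orbitals.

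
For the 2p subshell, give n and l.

n = 2, l = 1

The leading integer gives n = 2; the letter 'p' means l = 1.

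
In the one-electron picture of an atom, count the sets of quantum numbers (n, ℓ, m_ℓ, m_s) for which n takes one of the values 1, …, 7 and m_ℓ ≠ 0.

Per-shell orbital counts meeting the constraint:
n=2 → 2; n=3 → 6; n=4 → 12; n=5 → 20; n=6 → 30; n=7 → 42.
Orbitals: 2 + 6 + 12 + 20 + 30 + 42 = 112. Including both spin states (m_s = ±1/2) gives 2 × 112 = 224 states.

224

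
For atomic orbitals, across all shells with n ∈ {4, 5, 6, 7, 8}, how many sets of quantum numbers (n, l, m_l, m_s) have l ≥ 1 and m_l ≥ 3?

70

Treat each shell separately and count matching orbitals:
n=4 → 1; n=5 → 3; n=6 → 6; n=7 → 10; n=8 → 15.
Orbitals: 1 + 3 + 6 + 10 + 15 = 35. Including both spin states (m_s = ±1/2) gives 2 × 35 = 70 states.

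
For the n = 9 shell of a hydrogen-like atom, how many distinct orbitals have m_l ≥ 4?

15

For n = 9, l ranges over 0 … 8.
The (l, m_l) pairs meeting m_l ≥ 4 give: l=4 → 1; l=5 → 2; l=6 → 3; l=7 → 4; l=8 → 5.
Total orbitals: 1 + 2 + 3 + 4 + 5 = 15.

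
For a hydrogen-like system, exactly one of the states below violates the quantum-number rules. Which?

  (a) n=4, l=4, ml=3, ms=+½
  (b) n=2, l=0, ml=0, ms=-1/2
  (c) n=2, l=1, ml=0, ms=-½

(a)

(a) has l = 4 ≥ n = 4, violating 0 ≤ l ≤ n−1.
The remaining sets (b), (c) satisfy all four rules.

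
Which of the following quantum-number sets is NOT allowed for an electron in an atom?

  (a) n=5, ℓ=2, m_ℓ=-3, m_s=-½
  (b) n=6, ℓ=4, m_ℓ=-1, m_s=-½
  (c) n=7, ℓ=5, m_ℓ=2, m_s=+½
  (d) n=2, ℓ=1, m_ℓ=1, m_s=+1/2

(a)

(a) has |m_ℓ| = 3 > ℓ = 2, violating −ℓ ≤ m_ℓ ≤ ℓ.
The remaining sets (b), (c), (d) satisfy all four rules.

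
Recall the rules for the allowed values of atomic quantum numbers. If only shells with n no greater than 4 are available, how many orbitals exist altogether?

30

Total orbitals = 1² + 2² + 3² + 4² = 30.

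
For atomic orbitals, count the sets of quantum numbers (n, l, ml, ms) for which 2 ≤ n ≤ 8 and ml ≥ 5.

Count contributing orbitals for each principal shell:
n=6 → 1; n=7 → 3; n=8 → 6.
Orbitals: 1 + 3 + 6 = 10. Including both spin states (ms = ±1/2) gives 2 × 10 = 20 states.

20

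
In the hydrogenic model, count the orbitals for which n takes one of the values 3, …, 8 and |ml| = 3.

30

Per-shell orbital counts meeting the constraint:
n=4 → 2; n=5 → 4; n=6 → 6; n=7 → 8; n=8 → 10.
Total orbitals: 2 + 4 + 6 + 8 + 10 = 30.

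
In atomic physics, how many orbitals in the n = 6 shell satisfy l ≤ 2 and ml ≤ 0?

The (l, ml) pairs meeting l ≤ 2 and ml ≤ 0 give: l=0 → 1; l=1 → 2; l=2 → 3.
Total orbitals: 1 + 2 + 3 = 6.

6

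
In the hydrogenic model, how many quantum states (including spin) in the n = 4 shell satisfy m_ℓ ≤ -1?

12

With n = 4 the allowed ℓ are 0, 1, …, 3.
The (ℓ, m_ℓ) pairs meeting m_ℓ ≤ -1 give: ℓ=1 → 1; ℓ=2 → 2; ℓ=3 → 3.
Orbitals: 1 + 2 + 3 = 6. Each orbital carries two spin states, so 6 × 2 = 12 states.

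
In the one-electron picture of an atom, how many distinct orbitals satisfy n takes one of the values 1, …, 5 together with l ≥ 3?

For each n in the range, tally the orbitals obeying l ≥ 3:
n=4 → 7; n=5 → 16.
Total orbitals: 7 + 16 = 23.

23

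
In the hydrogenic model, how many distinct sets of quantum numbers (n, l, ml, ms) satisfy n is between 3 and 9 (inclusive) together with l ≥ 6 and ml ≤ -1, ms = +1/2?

40

For each n in the range, tally the orbitals obeying l ≥ 6 and ml ≤ -1:
n=7 → 6; n=8 → 13; n=9 → 21.
Orbitals: 6 + 13 + 21 = 40. With ms fixed to +1/2 there is one state per orbital, so 40 states.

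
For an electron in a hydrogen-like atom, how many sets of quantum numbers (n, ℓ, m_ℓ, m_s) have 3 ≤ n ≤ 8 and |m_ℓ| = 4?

40

Work shell by shell — for each n, count the (ℓ, m_ℓ) pairs that satisfy |m_ℓ| = 4:
n=5 → 2; n=6 → 4; n=7 → 6; n=8 → 8.
Orbitals: 2 + 4 + 6 + 8 = 20. Including both spin states (m_s = ±1/2) gives 2 × 20 = 40 states.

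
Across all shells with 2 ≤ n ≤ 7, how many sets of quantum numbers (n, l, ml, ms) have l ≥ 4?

Count contributing orbitals for each principal shell:
n=5 → 9; n=6 → 20; n=7 → 33.
Orbitals: 9 + 20 + 33 = 62. Including both spin states (ms = ±1/2) gives 2 × 62 = 124 states.

124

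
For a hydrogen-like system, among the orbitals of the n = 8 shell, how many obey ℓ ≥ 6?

28

With n = 8 the allowed ℓ are 0, 1, …, 7.
Per ℓ-value: ℓ=6 → 13; ℓ=7 → 15.
Total orbitals: 13 + 15 = 28.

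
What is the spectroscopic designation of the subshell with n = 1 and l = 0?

l = 0 corresponds to the letter 's', so the subshell is 1s.

1s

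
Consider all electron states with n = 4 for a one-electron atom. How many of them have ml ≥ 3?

With n = 4 the allowed l are 0, 1, …, 3.
Orbitals with ml ≥ 3, by l: l=3 → 1.
Orbitals: 1. Each orbital carries two spin states, so 1 × 2 = 2 states.

2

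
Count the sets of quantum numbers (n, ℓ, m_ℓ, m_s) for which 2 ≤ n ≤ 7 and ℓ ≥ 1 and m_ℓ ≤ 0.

154

Count contributing orbitals for each principal shell:
n=2 → 2; n=3 → 5; n=4 → 9; n=5 → 14; n=6 → 20; n=7 → 27.
Orbitals: 2 + 5 + 9 + 14 + 20 + 27 = 77. Including both spin states (m_s = ±1/2) gives 2 × 77 = 154 states.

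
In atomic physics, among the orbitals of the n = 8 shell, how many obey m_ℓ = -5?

3

Orbitals with m_ℓ = -5, by ℓ: ℓ=5 → 1; ℓ=6 → 1; ℓ=7 → 1.
Total orbitals: 1 + 1 + 1 = 3.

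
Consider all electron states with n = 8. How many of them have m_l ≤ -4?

20

Per l-value: l=4 → 1; l=5 → 2; l=6 → 3; l=7 → 4.
Orbitals: 1 + 2 + 3 + 4 = 10. Each orbital carries two spin states, so 10 × 2 = 20 states.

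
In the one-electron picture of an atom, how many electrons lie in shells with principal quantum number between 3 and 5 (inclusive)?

100

Shell n has n² orbitals: 3²=9 + 4²=16 + 5²=25 = 50 orbitals.
Two spin states per orbital: 2 × 50 = 100 electrons.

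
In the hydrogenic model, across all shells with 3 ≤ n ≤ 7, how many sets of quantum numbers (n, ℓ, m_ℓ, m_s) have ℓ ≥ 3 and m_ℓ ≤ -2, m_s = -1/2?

30

Go shell by shell, enumerating (ℓ, m_ℓ) with ℓ ≥ 3 and m_ℓ ≤ -2:
n=4 → 2; n=5 → 5; n=6 → 9; n=7 → 14.
Orbitals: 2 + 5 + 9 + 14 = 30. With m_s fixed to -1/2 there is one state per orbital, so 30 states.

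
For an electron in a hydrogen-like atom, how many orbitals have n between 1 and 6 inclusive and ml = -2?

Count contributing orbitals for each principal shell:
n=3 → 1; n=4 → 2; n=5 → 3; n=6 → 4.
Total orbitals: 1 + 2 + 3 + 4 = 10.

10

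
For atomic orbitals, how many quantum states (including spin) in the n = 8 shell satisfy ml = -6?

Contributions: l=6 → 1; l=7 → 1.
Orbitals: 1 + 1 = 2. Each orbital carries two spin states, so 2 × 2 = 4 states.

4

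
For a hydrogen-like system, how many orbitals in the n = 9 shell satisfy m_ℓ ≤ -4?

For n = 9, ℓ ranges over 0 … 8.
Contributions: ℓ=4 → 1; ℓ=5 → 2; ℓ=6 → 3; ℓ=7 → 4; ℓ=8 → 5.
Total orbitals: 1 + 2 + 3 + 4 + 5 = 15.

15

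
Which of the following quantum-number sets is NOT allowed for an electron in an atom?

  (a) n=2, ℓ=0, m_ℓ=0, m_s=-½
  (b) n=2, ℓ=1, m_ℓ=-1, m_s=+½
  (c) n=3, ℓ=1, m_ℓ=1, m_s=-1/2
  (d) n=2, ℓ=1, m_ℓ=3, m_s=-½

(d)

(d) has |m_ℓ| = 3 > ℓ = 1, violating −ℓ ≤ m_ℓ ≤ ℓ.
The remaining sets (a), (b), (c) satisfy all four rules.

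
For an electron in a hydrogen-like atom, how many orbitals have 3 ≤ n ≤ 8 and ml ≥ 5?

10

Work shell by shell — for each n, count the (l, ml) pairs that satisfy ml ≥ 5:
n=6 → 1; n=7 → 3; n=8 → 6.
Total orbitals: 1 + 3 + 6 = 10.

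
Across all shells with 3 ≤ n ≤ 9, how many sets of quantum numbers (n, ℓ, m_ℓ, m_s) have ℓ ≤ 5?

Work shell by shell — for each n, count the (ℓ, m_ℓ) pairs that satisfy ℓ ≤ 5:
n=3 → 9; n=4 → 16; n=5 → 25; n=6 → 36; n=7 → 36; n=8 → 36; n=9 → 36.
Orbitals: 9 + 16 + 25 + 36 + 36 + 36 + 36 = 194. Including both spin states (m_s = ±1/2) gives 2 × 194 = 388 states.

388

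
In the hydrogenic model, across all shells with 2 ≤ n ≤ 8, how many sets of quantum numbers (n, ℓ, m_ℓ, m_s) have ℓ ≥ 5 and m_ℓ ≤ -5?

20

Per-shell orbital counts meeting the constraint:
n=6 → 1; n=7 → 3; n=8 → 6.
Orbitals: 1 + 3 + 6 = 10. Including both spin states (m_s = ±1/2) gives 2 × 10 = 20 states.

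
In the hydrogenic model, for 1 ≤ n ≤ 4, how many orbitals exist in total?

Total orbitals = 1² + 2² + 3² + 4² = 30.

30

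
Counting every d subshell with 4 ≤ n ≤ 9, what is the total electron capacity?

A d subshell (ℓ = 2) exists for every n ≥ 3, so shells n = 4, 5, 6, 7, 8, 9 each contribute one — 6 subshells.
Since each d subshell holds 2(2·2+1) = 10 electrons, the total is 6 × 10 = 60.

60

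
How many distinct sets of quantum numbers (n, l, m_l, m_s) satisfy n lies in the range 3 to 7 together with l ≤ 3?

Treat each shell separately and count matching orbitals:
n=3 → 9; n=4 → 16; n=5 → 16; n=6 → 16; n=7 → 16.
Orbitals: 9 + 16 + 16 + 16 + 16 = 73. Including both spin states (m_s = ±1/2) gives 2 × 73 = 146 states.

146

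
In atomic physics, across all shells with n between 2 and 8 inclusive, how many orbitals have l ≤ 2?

Count contributing orbitals for each principal shell:
n=2 → 4; n=3 → 9; n=4 → 9; n=5 → 9; n=6 → 9; n=7 → 9; n=8 → 9.
Total orbitals: 4 + 9 + 9 + 9 + 9 + 9 + 9 = 58.

58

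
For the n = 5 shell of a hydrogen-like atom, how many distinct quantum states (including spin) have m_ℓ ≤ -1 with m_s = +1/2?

10

Go through ℓ = 0, …, 4 (the values permitted for n = 5).
Per ℓ-value: ℓ=1 → 1; ℓ=2 → 2; ℓ=3 → 3; ℓ=4 → 4.
Orbitals: 1 + 2 + 3 + 4 = 10. With m_s fixed to a single value there is one state per orbital, giving 10 states.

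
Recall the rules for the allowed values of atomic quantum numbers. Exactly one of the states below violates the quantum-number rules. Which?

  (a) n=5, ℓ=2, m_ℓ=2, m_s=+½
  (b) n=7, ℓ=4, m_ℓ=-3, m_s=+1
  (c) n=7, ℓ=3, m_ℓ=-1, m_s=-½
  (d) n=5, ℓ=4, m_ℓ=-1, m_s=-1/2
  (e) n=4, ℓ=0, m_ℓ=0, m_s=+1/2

(b)

(b) has m_s = +1, but an electron's spin must be ±1/2.
The remaining sets (a), (c), (d), (e) satisfy all four rules.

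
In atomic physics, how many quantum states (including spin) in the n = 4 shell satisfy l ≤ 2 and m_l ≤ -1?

6

Orbitals with l ≤ 2 and m_l ≤ -1, by l: l=1 → 1; l=2 → 2.
Orbitals: 1 + 2 = 3. Each orbital carries two spin states, so 3 × 2 = 6 states.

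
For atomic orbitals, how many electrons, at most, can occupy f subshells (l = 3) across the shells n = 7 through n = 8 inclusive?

28

An f subshell (l = 3) exists for every n ≥ 4, so shells n = 7, 8 each contribute one — 2 subshells.
Since each f subshell holds 2(2·3+1) = 14 electrons, the total is 2 × 14 = 28.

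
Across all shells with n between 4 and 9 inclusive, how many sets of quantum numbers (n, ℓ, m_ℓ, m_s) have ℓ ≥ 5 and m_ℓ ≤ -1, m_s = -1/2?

60

Go shell by shell, enumerating (ℓ, m_ℓ) with ℓ ≥ 5 and m_ℓ ≤ -1:
n=6 → 5; n=7 → 11; n=8 → 18; n=9 → 26.
Orbitals: 5 + 11 + 18 + 26 = 60. With m_s fixed to -1/2 there is one state per orbital, so 60 states.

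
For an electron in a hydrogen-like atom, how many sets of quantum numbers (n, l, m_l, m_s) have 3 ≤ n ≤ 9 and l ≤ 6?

Go shell by shell, enumerating (l, m_l) with l ≤ 6:
n=3 → 9; n=4 → 16; n=5 → 25; n=6 → 36; n=7 → 49; n=8 → 49; n=9 → 49.
Orbitals: 9 + 16 + 25 + 36 + 49 + 49 + 49 = 233. Including both spin states (m_s = ±1/2) gives 2 × 233 = 466 states.

466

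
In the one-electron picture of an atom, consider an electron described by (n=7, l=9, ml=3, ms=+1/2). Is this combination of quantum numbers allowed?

Not allowed

The orbital quantum number must satisfy 0 ≤ l ≤ n−1. With n = 7 the allowed l values are 0, 1, 2, 3, 4, 5, 6, so l = 9 is out of range.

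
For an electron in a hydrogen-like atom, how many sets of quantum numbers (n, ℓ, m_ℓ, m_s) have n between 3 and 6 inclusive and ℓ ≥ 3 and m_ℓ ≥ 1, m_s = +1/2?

For each n in the range, tally the orbitals obeying ℓ ≥ 3 and m_ℓ ≥ 1:
n=4 → 3; n=5 → 7; n=6 → 12.
Orbitals: 3 + 7 + 12 = 22. With m_s fixed to +1/2 there is one state per orbital, so 22 states.

22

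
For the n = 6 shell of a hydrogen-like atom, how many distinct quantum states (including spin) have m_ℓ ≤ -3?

12

With n = 6 the allowed ℓ are 0, 1, …, 5.
The (ℓ, m_ℓ) pairs meeting m_ℓ ≤ -3 give: ℓ=3 → 1; ℓ=4 → 2; ℓ=5 → 3.
Orbitals: 1 + 2 + 3 = 6. Each orbital carries two spin states, so 6 × 2 = 12 states.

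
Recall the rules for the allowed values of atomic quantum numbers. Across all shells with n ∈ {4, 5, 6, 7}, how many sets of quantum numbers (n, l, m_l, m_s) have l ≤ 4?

Work shell by shell — for each n, count the (l, m_l) pairs that satisfy l ≤ 4:
n=4 → 16; n=5 → 25; n=6 → 25; n=7 → 25.
Orbitals: 16 + 25 + 25 + 25 = 91. Including both spin states (m_s = ±1/2) gives 2 × 91 = 182 states.

182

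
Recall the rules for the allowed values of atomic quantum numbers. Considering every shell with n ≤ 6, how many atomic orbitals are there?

Total orbitals = 1² + 2² + 3² + 4² + 5² + 6² = 91.

91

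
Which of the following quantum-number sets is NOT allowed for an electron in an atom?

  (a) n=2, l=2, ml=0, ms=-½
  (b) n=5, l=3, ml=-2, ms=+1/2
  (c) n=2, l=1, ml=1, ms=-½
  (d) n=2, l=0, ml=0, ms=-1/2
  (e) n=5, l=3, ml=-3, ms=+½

(a) has l = 2 ≥ n = 2, violating 0 ≤ l ≤ n−1.
The remaining sets (b), (c), (d), (e) satisfy all four rules.

(a)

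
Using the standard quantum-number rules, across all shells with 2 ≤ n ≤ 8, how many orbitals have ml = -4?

10

Count contributing orbitals for each principal shell:
n=5 → 1; n=6 → 2; n=7 → 3; n=8 → 4.
Total orbitals: 1 + 2 + 3 + 4 = 10.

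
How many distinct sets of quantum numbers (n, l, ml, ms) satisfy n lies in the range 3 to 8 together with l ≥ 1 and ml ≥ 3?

70

Count contributing orbitals for each principal shell:
n=4 → 1; n=5 → 3; n=6 → 6; n=7 → 10; n=8 → 15.
Orbitals: 1 + 3 + 6 + 10 + 15 = 35. Including both spin states (ms = ±1/2) gives 2 × 35 = 70 states.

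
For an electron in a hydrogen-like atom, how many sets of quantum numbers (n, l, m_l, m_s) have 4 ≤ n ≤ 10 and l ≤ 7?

For each n in the range, tally the orbitals obeying l ≤ 7:
n=4 → 16; n=5 → 25; n=6 → 36; n=7 → 49; n=8 → 64; n=9 → 64; n=10 → 64.
Orbitals: 16 + 25 + 36 + 49 + 64 + 64 + 64 = 318. Including both spin states (m_s = ±1/2) gives 2 × 318 = 636 states.

636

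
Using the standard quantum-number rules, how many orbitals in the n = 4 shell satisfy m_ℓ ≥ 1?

Contributions: ℓ=1 → 1; ℓ=2 → 2; ℓ=3 → 3.
Total orbitals: 1 + 2 + 3 = 6.

6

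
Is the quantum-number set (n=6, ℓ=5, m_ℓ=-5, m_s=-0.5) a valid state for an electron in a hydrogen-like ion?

Yes

n = 6 is a positive integer. ℓ = 5 satisfies 0 ≤ ℓ ≤ n−1 = 5. m_ℓ = -5 lies in the range −ℓ … +ℓ (here −5 … 5). m_s = -1/2 is one of ±1/2.
All four constraints are satisfied.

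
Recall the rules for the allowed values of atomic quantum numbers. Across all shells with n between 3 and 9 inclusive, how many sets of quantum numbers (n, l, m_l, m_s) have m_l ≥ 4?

Treat each shell separately and count matching orbitals:
n=5 → 1; n=6 → 3; n=7 → 6; n=8 → 10; n=9 → 15.
Orbitals: 1 + 3 + 6 + 10 + 15 = 35. Including both spin states (m_s = ±1/2) gives 2 × 35 = 70 states.

70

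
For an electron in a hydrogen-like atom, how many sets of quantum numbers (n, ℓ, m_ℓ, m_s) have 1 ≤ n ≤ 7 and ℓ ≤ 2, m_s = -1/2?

50

Work shell by shell — for each n, count the (ℓ, m_ℓ) pairs that satisfy ℓ ≤ 2:
n=1 → 1; n=2 → 4; n=3 → 9; n=4 → 9; n=5 → 9; n=6 → 9; n=7 → 9.
Orbitals: 1 + 4 + 9 + 9 + 9 + 9 + 9 = 50. With m_s fixed to -1/2 there is one state per orbital, so 50 states.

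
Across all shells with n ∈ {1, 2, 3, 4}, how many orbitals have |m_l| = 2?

6

Treat each shell separately and count matching orbitals:
n=3 → 2; n=4 → 4.
Total orbitals: 2 + 4 = 6.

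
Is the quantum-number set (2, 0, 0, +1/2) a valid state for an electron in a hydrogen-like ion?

n = 2 is a positive integer. ℓ = 0 satisfies 0 ≤ ℓ ≤ n−1 = 1. m_ℓ = 0 lies in the range −ℓ … +ℓ (here 0). m_s = +1/2 is one of ±1/2.
All four constraints are satisfied.

Allowed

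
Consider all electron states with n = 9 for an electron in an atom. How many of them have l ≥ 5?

For n = 9, l ranges over 0 … 8.
Per l-value: l=5 → 11; l=6 → 13; l=7 → 15; l=8 → 17.
Orbitals: 11 + 13 + 15 + 17 = 56. Each orbital carries two spin states, so 56 × 2 = 112 states.

112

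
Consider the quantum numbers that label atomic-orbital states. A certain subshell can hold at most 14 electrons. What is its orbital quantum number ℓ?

ℓ = 3

2(2ℓ+1) = 14 ⇒ 2ℓ+1 = 7 ⇒ ℓ = 3.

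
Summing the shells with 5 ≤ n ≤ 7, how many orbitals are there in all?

Shell n has n² orbitals: 5²=25 + 6²=36 + 7²=49 = 110 orbitals.

110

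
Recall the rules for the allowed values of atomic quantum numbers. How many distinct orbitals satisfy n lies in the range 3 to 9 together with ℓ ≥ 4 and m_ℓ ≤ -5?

Work shell by shell — for each n, count the (ℓ, m_ℓ) pairs that satisfy ℓ ≥ 4 and m_ℓ ≤ -5:
n=6 → 1; n=7 → 3; n=8 → 6; n=9 → 10.
Total orbitals: 1 + 3 + 6 + 10 = 20.

20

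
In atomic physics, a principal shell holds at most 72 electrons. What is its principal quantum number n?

2n² = 72 ⇒ n² = 36 ⇒ n = 6.

n = 6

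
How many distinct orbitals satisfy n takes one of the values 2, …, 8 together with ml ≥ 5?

Go shell by shell, enumerating (l, ml) with ml ≥ 5:
n=6 → 1; n=7 → 3; n=8 → 6.
Total orbitals: 1 + 3 + 6 = 10.

10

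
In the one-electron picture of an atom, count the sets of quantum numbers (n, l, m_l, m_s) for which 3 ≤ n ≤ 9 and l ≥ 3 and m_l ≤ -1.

Per-shell orbital counts meeting the constraint:
n=4 → 3; n=5 → 7; n=6 → 12; n=7 → 18; n=8 → 25; n=9 → 33.
Orbitals: 3 + 7 + 12 + 18 + 25 + 33 = 98. Including both spin states (m_s = ±1/2) gives 2 × 98 = 196 states.

196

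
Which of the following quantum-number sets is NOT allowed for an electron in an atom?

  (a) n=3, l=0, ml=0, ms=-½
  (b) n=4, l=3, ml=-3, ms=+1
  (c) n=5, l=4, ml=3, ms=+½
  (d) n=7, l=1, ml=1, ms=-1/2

(b) has ms = +1, but an electron's spin must be ±1/2.
The remaining sets (a), (c), (d) satisfy all four rules.

(b)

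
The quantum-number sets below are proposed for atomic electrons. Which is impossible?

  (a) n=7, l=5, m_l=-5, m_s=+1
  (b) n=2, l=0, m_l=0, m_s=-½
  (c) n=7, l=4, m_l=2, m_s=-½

(a) has m_s = +1, but an electron's spin must be ±1/2.
The remaining sets (b), (c) satisfy all four rules.

(a)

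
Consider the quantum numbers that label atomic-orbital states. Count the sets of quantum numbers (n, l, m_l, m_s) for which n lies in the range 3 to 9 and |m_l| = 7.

12

Count contributing orbitals for each principal shell:
n=8 → 2; n=9 → 4.
Orbitals: 2 + 4 = 6. Including both spin states (m_s = ±1/2) gives 2 × 6 = 12 states.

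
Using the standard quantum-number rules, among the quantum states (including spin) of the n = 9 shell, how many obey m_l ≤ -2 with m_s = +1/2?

Contributions: l=2 → 1; l=3 → 2; l=4 → 3; l=5 → 4; l=6 → 5; l=7 → 6; l=8 → 7.
Orbitals: 1 + 2 + 3 + 4 + 5 + 6 + 7 = 28. With m_s fixed to a single value there is one state per orbital, giving 28 states.

28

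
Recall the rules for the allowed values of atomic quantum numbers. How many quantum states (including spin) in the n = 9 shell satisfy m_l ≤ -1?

For n = 9, l ranges over 0 … 8.
Per l-value: l=1 → 1; l=2 → 2; l=3 → 3; l=4 → 4; l=5 → 5; l=6 → 6; l=7 → 7; l=8 → 8.
Orbitals: 1 + 2 + 3 + 4 + 5 + 6 + 7 + 8 = 36. Each orbital carries two spin states, so 36 × 2 = 72 states.

72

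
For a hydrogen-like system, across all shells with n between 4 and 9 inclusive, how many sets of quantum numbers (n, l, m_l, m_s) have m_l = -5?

Work shell by shell — for each n, count the (l, m_l) pairs that satisfy m_l = -5:
n=6 → 1; n=7 → 2; n=8 → 3; n=9 → 4.
Orbitals: 1 + 2 + 3 + 4 = 10. Including both spin states (m_s = ±1/2) gives 2 × 10 = 20 states.

20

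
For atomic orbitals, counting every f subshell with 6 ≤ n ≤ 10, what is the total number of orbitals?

35

An f subshell (l = 3) exists for every n ≥ 4, so shells n = 6, 7, 8, 9, 10 each contribute one — 5 subshells.
Since each f subshell has 2·3+1 = 7 orbitals, the total is 5 × 7 = 35.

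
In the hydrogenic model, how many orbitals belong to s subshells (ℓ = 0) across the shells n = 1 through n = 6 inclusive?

An s subshell (ℓ = 0) exists for every n ≥ 1, so shells n = 1, 2, 3, 4, 5, 6 each contribute one — 6 subshells.
Since each s subshell has 2·0+1 = 1 orbital, the total is 6 × 1 = 6.

6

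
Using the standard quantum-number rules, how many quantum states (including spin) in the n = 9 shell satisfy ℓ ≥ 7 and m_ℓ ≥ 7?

For n = 9, ℓ ranges over 0 … 8.
The (ℓ, m_ℓ) pairs meeting ℓ ≥ 7 and m_ℓ ≥ 7 give: ℓ=7 → 1; ℓ=8 → 2.
Orbitals: 1 + 2 = 3. Each orbital carries two spin states, so 3 × 2 = 6 states.

6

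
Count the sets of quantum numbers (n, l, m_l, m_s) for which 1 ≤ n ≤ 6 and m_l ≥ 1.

70

Go shell by shell, enumerating (l, m_l) with m_l ≥ 1:
n=2 → 1; n=3 → 3; n=4 → 6; n=5 → 10; n=6 → 15.
Orbitals: 1 + 3 + 6 + 10 + 15 = 35. Including both spin states (m_s = ±1/2) gives 2 × 35 = 70 states.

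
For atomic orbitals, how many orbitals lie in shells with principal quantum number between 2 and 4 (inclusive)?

29

Shell n has n² orbitals: 2²=4 + 3²=9 + 4²=16 = 29 orbitals.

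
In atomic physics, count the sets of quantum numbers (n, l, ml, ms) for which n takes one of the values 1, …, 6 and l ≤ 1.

42

Work shell by shell — for each n, count the (l, ml) pairs that satisfy l ≤ 1:
n=1 → 1; n=2 → 4; n=3 → 4; n=4 → 4; n=5 → 4; n=6 → 4.
Orbitals: 1 + 4 + 4 + 4 + 4 + 4 = 21. Including both spin states (ms = ±1/2) gives 2 × 21 = 42 states.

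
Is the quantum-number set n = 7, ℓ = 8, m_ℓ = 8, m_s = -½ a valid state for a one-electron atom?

No

The orbital quantum number must satisfy 0 ≤ ℓ ≤ n−1. With n = 7 the allowed ℓ values are 0, 1, 2, 3, 4, 5, 6, so ℓ = 8 is out of range.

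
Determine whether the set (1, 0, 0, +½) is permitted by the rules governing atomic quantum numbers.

n = 1 is a positive integer. ℓ = 0 satisfies 0 ≤ ℓ ≤ n−1 = 0. m_ℓ = 0 lies in the range −ℓ … +ℓ (here 0). m_s = +1/2 is one of ±1/2.
All four constraints are satisfied.

Allowed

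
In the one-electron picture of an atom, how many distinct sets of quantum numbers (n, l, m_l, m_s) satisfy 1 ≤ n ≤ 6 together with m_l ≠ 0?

140

Count contributing orbitals for each principal shell:
n=2 → 2; n=3 → 6; n=4 → 12; n=5 → 20; n=6 → 30.
Orbitals: 2 + 6 + 12 + 20 + 30 = 70. Including both spin states (m_s = ±1/2) gives 2 × 70 = 140 states.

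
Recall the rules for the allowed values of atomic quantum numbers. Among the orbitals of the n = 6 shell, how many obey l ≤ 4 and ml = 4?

1

The (l, ml) pairs meeting l ≤ 4 and ml = 4 give: l=4 → 1.
Total orbitals: 1.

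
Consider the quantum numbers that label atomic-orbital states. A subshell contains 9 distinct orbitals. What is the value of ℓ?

2ℓ+1 = 9 gives ℓ = 4.

ℓ = 4 (g)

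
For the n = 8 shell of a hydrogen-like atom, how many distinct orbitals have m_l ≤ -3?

15

With n = 8 the allowed l are 0, 1, …, 7.
Orbitals with m_l ≤ -3, by l: l=3 → 1; l=4 → 2; l=5 → 3; l=6 → 4; l=7 → 5.
Total orbitals: 1 + 2 + 3 + 4 + 5 = 15.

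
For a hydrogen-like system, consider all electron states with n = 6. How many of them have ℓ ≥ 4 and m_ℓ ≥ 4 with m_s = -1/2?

3

For n = 6, ℓ ranges over 0 … 5.
Contributions: ℓ=4 → 1; ℓ=5 → 2.
Orbitals: 1 + 2 = 3. With m_s fixed to a single value there is one state per orbital, giving 3 states.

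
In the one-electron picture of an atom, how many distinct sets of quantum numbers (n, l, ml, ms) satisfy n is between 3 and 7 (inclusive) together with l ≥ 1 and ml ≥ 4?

Work shell by shell — for each n, count the (l, ml) pairs that satisfy l ≥ 1 and ml ≥ 4:
n=5 → 1; n=6 → 3; n=7 → 6.
Orbitals: 1 + 3 + 6 = 10. Including both spin states (ms = ±1/2) gives 2 × 10 = 20 states.

20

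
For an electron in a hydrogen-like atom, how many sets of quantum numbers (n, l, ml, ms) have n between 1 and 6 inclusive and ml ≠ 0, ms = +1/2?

Per-shell orbital counts meeting the constraint:
n=2 → 2; n=3 → 6; n=4 → 12; n=5 → 20; n=6 → 30.
Orbitals: 2 + 6 + 12 + 20 + 30 = 70. With ms fixed to +1/2 there is one state per orbital, so 70 states.

70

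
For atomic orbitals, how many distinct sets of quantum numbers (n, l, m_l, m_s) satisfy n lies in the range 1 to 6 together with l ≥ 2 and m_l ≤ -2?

For each n in the range, tally the orbitals obeying l ≥ 2 and m_l ≤ -2:
n=3 → 1; n=4 → 3; n=5 → 6; n=6 → 10.
Orbitals: 1 + 3 + 6 + 10 = 20. Including both spin states (m_s = ±1/2) gives 2 × 20 = 40 states.

40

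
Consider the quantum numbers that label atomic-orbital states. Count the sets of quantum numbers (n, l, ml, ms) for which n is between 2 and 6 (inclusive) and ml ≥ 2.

Per-shell orbital counts meeting the constraint:
n=3 → 1; n=4 → 3; n=5 → 6; n=6 → 10.
Orbitals: 1 + 3 + 6 + 10 = 20. Including both spin states (ms = ±1/2) gives 2 × 20 = 40 states.

40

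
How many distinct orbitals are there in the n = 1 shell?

1

The n = 1 shell contains n² = 1² = 1 orbital.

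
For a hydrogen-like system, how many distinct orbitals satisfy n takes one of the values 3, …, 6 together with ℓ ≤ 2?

36

Work shell by shell — for each n, count the (ℓ, m_ℓ) pairs that satisfy ℓ ≤ 2:
n=3 → 9; n=4 → 9; n=5 → 9; n=6 → 9.
Total orbitals: 9 + 9 + 9 + 9 = 36.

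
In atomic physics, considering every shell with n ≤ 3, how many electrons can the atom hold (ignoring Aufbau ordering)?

Total orbitals = 1² + 2² + 3² = 14. Doubling for spin gives 28 electrons.

28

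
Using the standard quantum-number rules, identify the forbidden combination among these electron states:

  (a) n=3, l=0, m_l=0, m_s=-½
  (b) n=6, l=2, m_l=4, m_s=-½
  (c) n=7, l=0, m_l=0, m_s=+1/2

(b)

(b) has |m_l| = 4 > l = 2, violating −l ≤ m_l ≤ l.
The remaining sets (a), (c) satisfy all four rules.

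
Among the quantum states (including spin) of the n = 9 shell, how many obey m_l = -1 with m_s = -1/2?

8

Per l-value: l=1 → 1; l=2 → 1; l=3 → 1; l=4 → 1; l=5 → 1; l=6 → 1; l=7 → 1; l=8 → 1.
Orbitals: 1 + 1 + 1 + 1 + 1 + 1 + 1 + 1 = 8. With m_s fixed to a single value there is one state per orbital, giving 8 states.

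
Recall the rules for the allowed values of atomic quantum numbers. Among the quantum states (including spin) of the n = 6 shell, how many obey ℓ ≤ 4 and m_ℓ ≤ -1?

20

With n = 6 the allowed ℓ are 0, 1, …, 5.
Contributions: ℓ=1 → 1; ℓ=2 → 2; ℓ=3 → 3; ℓ=4 → 4.
Orbitals: 1 + 2 + 3 + 4 = 10. Each orbital carries two spin states, so 10 × 2 = 20 states.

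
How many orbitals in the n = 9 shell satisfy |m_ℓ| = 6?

The (ℓ, m_ℓ) pairs meeting |m_ℓ| = 6 give: ℓ=6 → 2; ℓ=7 → 2; ℓ=8 → 2.
Total orbitals: 2 + 2 + 2 = 6.

6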